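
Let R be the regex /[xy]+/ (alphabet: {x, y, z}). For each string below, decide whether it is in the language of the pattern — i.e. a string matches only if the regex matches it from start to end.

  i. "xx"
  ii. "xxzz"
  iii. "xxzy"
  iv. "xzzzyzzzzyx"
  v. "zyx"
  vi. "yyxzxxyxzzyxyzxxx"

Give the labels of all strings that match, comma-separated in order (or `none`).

i

i → match
ii → no match
iii → no match
iv → no match
v → no match
vi → no match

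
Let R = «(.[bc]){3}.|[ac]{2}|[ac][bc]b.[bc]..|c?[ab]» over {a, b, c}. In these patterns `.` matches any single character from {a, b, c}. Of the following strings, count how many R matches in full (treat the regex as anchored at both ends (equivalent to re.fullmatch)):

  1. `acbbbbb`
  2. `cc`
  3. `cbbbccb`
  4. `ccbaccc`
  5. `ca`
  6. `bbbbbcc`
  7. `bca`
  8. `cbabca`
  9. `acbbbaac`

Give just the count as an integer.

6

1 → match
2 → match
3 → match
4 → match
5 → match
6 → match
7 → no match
8 → no match
9 → no match
Total matched: 6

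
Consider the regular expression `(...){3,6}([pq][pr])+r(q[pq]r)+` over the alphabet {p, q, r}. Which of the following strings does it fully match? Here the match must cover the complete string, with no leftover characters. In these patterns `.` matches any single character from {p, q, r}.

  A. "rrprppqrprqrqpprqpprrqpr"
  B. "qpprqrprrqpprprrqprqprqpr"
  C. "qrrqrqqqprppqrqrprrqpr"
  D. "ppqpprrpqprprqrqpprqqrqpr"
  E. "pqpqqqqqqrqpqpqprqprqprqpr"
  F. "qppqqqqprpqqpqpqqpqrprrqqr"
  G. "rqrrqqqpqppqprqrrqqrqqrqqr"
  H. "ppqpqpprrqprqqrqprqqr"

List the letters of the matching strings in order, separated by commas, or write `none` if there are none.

A, B, C, E, F, G, H

A → match
B → match
C → match
D → no match
E → match
F → match
G → match
H → match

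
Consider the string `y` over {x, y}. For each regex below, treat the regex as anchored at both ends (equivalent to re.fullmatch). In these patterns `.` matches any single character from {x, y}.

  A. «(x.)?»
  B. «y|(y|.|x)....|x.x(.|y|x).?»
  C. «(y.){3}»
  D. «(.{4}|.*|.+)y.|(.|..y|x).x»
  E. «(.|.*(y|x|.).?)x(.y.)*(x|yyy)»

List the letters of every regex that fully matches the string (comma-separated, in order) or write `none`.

B

A → no match
B → match
C → no match
D → no match
E → no match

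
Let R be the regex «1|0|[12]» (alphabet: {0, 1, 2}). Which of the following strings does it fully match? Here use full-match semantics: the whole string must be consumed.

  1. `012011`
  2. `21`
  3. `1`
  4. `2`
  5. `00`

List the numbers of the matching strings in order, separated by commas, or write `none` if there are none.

1. `012011` → no match
2. `21` → no match
3. `1` → match
4. `2` → match
5. `00` → no match

3, 4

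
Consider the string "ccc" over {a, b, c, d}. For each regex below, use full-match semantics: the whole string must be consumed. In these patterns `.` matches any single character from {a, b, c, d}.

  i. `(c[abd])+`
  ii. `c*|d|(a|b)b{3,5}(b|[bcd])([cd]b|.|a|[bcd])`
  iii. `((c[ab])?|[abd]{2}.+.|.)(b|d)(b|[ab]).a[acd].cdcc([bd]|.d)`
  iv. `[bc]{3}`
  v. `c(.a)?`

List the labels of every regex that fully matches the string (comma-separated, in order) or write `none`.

ii, iv

i → no match
ii → match
iii → no match
iv → match
v → no match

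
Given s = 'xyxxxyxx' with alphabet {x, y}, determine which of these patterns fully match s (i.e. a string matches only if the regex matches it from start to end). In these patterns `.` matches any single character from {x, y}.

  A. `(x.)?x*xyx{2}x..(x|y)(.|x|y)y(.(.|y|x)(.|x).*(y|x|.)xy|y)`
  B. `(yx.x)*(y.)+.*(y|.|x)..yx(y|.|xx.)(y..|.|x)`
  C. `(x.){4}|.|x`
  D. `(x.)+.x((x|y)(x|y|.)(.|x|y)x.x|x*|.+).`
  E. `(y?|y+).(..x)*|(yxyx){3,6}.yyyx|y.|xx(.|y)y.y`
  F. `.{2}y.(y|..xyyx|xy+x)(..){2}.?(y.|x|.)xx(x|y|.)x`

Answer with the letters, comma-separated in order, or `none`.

A → no match
B → no match
C → match
D → match
E → no match
F → no match

C, D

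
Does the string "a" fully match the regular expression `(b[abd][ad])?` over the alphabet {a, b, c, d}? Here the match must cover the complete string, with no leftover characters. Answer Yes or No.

No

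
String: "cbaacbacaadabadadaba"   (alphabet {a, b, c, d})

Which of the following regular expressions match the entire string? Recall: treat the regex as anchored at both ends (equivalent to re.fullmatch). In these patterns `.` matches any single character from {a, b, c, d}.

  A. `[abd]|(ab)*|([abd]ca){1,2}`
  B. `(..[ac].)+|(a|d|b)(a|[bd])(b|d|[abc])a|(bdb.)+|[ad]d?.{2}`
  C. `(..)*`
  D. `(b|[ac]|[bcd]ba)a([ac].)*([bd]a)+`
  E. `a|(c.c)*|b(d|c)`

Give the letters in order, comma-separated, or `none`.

A → no match
B → no match
C → match
D → match
E → no match

C, D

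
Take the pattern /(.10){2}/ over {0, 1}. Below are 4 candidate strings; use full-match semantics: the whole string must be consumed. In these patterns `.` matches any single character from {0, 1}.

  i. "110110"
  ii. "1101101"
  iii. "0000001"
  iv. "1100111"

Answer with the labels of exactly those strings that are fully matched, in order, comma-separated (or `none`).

i

i → match
ii → no match — must end with "10"
iii → no match — must end with "10"
iv → no match — must end with "10"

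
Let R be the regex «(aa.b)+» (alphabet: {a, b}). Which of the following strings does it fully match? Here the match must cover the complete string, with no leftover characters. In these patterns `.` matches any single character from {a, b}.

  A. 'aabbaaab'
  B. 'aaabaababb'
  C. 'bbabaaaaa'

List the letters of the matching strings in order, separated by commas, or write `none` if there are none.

A

A → match
B → no match
C → no match — must start with 'aa'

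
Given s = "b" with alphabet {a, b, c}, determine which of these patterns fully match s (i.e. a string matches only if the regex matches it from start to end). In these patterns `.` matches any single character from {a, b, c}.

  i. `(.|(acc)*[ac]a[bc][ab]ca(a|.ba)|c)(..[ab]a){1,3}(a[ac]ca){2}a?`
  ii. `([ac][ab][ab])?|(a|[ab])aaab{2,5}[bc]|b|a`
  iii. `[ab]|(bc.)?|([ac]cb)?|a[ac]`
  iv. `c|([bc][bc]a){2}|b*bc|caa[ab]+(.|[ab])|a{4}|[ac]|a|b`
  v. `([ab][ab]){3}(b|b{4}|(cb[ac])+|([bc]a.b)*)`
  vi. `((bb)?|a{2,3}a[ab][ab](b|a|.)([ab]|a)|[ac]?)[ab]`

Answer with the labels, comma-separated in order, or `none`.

ii, iii, iv, vi

i → no match
ii → match
iii → match
iv → match
v → no match
vi → match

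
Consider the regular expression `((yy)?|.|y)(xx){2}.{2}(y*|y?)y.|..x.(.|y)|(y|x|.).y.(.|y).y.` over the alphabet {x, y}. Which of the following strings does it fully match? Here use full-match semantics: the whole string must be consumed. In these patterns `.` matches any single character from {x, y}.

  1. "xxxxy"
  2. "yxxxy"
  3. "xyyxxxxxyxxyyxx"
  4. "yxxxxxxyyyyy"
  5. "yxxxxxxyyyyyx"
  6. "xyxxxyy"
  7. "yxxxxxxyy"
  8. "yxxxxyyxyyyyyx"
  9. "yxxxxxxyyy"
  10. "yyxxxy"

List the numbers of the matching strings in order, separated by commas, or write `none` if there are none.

1 → match
2 → match
3 → no match
4 → match
5 → match
6 → no match
7 → match
8 → no match
9 → match
10 → no match

1, 2, 4, 5, 7, 9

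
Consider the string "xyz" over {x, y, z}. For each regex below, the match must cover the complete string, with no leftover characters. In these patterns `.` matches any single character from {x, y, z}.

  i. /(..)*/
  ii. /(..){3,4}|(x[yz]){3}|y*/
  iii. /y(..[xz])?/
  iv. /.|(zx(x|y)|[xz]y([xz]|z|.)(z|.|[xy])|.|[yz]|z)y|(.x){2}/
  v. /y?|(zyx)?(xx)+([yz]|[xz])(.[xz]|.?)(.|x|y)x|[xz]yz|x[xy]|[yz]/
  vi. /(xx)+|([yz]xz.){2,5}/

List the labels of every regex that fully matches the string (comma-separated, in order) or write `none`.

i → no match
ii → no match
iii → no match — must start with "y"
iv → no match
v → match
vi → no match

v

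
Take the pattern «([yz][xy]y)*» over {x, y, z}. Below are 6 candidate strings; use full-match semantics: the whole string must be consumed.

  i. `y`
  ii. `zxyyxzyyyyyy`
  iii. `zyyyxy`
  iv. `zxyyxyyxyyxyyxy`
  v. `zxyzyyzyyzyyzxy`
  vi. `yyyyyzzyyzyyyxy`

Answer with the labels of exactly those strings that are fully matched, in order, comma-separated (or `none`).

i. `y` → no match
ii. `zxyyxzyyyyyy` → no match
iii. `zyyyxy` → match
iv → match
v → match
vi → no match

iii, iv, v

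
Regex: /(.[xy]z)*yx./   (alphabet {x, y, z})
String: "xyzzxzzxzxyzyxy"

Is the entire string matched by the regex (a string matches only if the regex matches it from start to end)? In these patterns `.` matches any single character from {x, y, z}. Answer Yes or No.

Yes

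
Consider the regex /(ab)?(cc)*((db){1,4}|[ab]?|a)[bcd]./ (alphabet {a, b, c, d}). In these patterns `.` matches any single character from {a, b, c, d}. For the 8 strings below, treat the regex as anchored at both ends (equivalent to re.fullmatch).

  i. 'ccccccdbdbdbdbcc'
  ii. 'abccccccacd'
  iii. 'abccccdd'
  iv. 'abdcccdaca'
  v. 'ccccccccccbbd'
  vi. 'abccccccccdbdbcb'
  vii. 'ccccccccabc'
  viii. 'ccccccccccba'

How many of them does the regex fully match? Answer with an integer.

i → match
ii → match
iii → match
iv → no match
v → match
vi → match
vii → match
viii → match
Total matched: 7

7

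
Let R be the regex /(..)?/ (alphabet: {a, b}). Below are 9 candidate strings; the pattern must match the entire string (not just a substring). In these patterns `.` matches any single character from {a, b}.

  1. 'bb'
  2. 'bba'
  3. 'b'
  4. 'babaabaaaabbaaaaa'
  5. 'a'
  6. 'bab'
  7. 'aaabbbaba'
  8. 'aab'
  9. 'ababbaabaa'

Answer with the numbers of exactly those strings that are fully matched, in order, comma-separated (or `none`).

1 → match
2 → no match
3 → no match
4 → no match
5 → no match
6 → no match
7 → no match
8 → no match
9 → no match

1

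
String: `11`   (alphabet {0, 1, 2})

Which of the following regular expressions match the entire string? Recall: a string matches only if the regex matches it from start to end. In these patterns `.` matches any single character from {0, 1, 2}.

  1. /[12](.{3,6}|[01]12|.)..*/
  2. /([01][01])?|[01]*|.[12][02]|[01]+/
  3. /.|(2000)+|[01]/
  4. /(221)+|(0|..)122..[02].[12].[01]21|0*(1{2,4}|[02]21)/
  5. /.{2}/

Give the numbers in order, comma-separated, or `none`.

2, 4, 5

1 → no match
2 → match
3 → no match
4 → match
5 → match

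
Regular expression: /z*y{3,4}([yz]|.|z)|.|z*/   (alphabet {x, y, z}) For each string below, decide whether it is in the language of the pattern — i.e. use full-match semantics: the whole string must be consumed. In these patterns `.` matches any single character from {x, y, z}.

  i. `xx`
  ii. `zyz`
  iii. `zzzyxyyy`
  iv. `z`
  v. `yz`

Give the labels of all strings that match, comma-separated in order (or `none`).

i. `xx` → no match
ii. `zyz` → no match
iii. `zzzyxyyy` → no match
iv. `z` → match
v. `yz` → no match

iv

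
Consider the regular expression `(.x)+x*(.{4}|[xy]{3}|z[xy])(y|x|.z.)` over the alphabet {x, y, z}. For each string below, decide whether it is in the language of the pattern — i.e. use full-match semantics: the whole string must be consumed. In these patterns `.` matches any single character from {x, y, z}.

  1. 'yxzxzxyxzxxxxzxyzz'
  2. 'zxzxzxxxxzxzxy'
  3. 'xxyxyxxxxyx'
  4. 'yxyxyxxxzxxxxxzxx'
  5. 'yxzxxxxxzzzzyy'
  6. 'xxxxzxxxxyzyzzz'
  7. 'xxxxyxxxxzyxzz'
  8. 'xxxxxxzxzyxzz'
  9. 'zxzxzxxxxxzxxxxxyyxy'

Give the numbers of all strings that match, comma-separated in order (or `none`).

1 → match
2 → match
3 → match
4 → match
5 → no match
6 → match
7 → match
8 → match
9 → match

1, 2, 3, 4, 6, 7, 8, 9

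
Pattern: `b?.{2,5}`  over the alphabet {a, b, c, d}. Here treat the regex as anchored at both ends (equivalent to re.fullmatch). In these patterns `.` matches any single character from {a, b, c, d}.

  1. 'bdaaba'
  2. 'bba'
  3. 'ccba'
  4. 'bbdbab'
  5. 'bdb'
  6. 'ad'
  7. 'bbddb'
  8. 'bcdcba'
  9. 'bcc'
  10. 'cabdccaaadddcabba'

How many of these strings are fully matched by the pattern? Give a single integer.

1 → match
2 → match
3 → match
4 → match
5 → match
6 → match
7 → match
8 → match
9 → match
10 → no match
Total matched: 9

9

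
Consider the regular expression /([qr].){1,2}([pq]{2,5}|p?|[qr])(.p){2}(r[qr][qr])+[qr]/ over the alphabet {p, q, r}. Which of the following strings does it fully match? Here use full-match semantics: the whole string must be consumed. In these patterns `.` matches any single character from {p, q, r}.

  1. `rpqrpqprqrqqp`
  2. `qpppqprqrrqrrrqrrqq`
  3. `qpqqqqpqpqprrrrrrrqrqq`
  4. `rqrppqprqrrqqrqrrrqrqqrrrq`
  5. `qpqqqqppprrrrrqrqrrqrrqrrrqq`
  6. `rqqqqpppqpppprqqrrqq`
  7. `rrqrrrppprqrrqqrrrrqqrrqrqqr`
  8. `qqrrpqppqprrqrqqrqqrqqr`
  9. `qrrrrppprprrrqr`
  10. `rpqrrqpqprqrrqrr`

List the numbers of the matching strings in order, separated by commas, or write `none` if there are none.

1 → no match
2 → match
3 → no match
4 → match
5 → match
6 → match
7 → match
8 → match
9 → no match
10 → match

2, 4, 5, 6, 7, 8, 10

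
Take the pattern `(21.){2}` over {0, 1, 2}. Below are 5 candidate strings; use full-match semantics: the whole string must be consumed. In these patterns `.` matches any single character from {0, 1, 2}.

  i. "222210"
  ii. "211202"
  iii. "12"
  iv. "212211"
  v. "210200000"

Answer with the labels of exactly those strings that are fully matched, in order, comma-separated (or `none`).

i → no match — must start with "21"
ii → no match
iii → no match — must start with "21"
iv → match
v → no match

iv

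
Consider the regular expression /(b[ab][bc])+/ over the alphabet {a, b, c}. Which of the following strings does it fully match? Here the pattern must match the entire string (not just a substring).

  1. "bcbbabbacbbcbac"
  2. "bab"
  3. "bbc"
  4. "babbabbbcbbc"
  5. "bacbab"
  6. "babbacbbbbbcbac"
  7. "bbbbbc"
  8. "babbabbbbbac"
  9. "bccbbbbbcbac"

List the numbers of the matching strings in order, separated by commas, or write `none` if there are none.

2, 3, 4, 5, 6, 7, 8

1 → no match
2. "bab" → match
3. "bbc" → match
4. "babbabbbcbbc" → match
5. "bacbab" → match
6 → match
7. "bbbbbc" → match
8. "babbabbbbbac" → match
9. "bccbbbbbcbac" → no match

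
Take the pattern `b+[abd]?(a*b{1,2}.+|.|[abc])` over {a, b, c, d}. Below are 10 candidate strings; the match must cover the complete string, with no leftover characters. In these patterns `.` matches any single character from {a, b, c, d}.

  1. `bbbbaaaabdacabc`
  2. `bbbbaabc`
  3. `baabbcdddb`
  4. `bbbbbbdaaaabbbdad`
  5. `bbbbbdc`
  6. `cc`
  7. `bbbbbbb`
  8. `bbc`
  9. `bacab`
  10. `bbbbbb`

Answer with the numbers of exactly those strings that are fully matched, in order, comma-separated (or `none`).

1, 2, 3, 4, 5, 7, 8, 10

1 → match
2. `bbbbaabc` → match
3. `baabbcdddb` → match
4 → match
5. `bbbbbdc` → match
6. `cc` → no match — must start with `b`
7. `bbbbbbb` → match
8. `bbc` → match
9. `bacab` → no match
10. `bbbbbb` → match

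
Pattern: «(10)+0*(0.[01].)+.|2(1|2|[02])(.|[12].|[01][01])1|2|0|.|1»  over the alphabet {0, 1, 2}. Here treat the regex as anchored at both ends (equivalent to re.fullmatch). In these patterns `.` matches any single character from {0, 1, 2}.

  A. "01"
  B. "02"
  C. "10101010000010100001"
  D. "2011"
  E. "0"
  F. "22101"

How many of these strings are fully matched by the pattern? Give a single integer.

A → no match
B → no match
C → match
D → match
E → match
F → match
Total matched: 4

4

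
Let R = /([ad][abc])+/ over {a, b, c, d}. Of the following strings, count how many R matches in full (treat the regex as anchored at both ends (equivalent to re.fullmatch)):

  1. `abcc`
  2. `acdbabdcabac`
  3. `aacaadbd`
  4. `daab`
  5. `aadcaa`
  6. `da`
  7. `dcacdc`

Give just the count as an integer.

1 → no match
2 → match
3 → no match
4 → match
5 → match
6 → match
7 → match
Total matched: 5

5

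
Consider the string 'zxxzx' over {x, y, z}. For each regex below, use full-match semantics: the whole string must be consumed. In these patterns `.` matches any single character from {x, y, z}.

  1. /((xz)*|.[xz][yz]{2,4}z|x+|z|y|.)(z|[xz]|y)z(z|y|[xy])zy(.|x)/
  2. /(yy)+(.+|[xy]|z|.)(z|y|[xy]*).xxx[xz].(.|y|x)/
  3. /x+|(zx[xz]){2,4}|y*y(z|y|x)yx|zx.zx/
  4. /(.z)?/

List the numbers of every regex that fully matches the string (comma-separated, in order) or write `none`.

1 → no match
2 → no match — must start with 'yy'
3 → match
4 → no match

3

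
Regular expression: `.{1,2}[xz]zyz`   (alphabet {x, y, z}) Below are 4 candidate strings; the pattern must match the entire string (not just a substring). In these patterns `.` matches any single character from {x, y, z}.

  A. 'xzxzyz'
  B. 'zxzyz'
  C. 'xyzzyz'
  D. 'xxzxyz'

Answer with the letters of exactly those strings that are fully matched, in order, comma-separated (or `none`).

A, B, C

A → match
B → match
C → match
D → no match — must end with 'zyz'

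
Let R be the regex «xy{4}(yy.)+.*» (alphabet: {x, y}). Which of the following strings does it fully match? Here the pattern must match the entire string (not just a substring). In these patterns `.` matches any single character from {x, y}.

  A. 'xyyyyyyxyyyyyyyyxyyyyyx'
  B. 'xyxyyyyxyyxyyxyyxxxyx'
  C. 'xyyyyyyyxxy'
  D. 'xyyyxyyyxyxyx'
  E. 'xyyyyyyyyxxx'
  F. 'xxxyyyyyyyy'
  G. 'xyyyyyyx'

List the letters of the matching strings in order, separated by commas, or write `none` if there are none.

A, C, E, G

A → match
B → no match
C → match
D → no match
E → match
F → no match — must start with 'xy'
G → match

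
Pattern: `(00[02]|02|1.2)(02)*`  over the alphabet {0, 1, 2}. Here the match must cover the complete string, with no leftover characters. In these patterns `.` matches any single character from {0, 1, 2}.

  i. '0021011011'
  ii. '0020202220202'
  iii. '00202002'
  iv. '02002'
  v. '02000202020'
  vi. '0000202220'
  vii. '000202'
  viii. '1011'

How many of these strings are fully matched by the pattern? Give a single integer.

0

i. '0021011011' → no match
ii → no match
iii. '00202002' → no match
iv. '02002' → no match
v. '02000202020' → no match
vi. '0000202220' → no match
vii. '000202' → no match
viii. '1011' → no match
Total matched: 0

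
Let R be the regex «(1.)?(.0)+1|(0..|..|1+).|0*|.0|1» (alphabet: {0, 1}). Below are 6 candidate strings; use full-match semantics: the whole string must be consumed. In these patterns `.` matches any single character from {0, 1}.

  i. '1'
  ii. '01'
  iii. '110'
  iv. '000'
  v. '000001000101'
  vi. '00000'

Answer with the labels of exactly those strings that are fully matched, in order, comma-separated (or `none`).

i, iii, iv, vi

i. '1' → match
ii. '01' → no match
iii. '110' → match
iv. '000' → match
v. '000001000101' → no match
vi. '00000' → match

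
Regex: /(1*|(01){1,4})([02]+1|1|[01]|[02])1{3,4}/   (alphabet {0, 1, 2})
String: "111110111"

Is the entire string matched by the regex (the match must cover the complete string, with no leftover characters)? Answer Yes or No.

Yes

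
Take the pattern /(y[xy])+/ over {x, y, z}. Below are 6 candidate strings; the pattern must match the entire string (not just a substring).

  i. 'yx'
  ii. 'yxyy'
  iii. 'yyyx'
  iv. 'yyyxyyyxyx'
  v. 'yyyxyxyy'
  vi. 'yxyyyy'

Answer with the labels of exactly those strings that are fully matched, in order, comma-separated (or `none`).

i, ii, iii, iv, v, vi

i → match
ii → match
iii → match
iv → match
v → match
vi → match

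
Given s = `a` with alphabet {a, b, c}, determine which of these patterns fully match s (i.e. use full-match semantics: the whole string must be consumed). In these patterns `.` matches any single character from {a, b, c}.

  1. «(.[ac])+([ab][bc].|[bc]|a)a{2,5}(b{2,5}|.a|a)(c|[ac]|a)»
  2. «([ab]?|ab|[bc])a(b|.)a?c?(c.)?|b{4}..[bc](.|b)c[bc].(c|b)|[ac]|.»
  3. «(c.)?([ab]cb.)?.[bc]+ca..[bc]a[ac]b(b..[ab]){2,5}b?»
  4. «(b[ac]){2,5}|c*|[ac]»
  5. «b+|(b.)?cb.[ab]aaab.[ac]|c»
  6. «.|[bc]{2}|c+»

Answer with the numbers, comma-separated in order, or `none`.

1 → no match
2 → match
3 → no match
4 → match
5 → no match
6 → match

2, 4, 6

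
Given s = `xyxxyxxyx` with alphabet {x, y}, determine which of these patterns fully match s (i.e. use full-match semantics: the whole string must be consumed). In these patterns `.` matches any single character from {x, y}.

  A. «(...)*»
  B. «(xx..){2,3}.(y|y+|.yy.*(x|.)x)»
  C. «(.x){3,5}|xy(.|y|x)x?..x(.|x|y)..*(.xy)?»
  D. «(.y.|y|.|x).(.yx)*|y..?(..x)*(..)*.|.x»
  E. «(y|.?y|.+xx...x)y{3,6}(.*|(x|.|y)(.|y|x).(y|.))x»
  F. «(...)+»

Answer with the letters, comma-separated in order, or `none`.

A, C, F

A → match
B → no match — must start with `xx`
C → match
D → no match
E → no match
F → match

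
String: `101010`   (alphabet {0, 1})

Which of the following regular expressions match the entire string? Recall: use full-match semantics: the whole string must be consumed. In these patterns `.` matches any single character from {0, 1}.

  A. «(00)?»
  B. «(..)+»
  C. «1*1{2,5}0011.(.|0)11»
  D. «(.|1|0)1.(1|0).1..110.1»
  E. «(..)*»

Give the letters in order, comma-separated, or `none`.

A → no match
B → match
C → no match — must end with `11`
D → no match — must end with `1`
E → match

B, E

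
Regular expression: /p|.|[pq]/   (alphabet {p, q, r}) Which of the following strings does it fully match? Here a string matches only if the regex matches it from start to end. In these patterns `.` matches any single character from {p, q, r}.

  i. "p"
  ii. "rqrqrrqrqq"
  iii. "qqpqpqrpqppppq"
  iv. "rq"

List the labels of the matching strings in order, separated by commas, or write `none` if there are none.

i

i → match
ii → no match
iii → no match
iv → no match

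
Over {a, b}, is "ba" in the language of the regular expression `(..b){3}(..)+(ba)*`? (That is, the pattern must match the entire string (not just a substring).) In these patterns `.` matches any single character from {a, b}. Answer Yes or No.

No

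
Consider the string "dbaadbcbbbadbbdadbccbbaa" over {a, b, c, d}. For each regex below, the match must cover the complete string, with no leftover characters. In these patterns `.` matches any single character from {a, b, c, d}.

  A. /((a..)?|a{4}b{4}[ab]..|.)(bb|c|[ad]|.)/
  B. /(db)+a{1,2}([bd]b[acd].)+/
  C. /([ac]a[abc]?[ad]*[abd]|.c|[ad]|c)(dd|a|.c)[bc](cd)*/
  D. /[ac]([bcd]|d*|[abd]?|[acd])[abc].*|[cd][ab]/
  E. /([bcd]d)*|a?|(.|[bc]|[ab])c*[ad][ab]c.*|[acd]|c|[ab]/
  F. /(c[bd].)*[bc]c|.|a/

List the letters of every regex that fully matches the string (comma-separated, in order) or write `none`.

B

A → no match
B → match
C → no match
D → no match
E → no match
F → no match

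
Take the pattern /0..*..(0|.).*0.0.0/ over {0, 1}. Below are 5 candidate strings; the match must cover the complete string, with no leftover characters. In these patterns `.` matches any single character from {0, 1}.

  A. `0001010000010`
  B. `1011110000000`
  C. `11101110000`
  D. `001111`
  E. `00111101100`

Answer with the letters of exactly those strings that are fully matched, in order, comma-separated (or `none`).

A

A → match
B → no match — must start with `0`
C → no match — must start with `0`
D → no match — must end with `0`
E → no match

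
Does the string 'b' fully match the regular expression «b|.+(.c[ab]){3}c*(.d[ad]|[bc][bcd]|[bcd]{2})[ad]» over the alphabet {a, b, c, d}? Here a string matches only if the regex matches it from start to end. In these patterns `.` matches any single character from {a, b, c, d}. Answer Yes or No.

Yes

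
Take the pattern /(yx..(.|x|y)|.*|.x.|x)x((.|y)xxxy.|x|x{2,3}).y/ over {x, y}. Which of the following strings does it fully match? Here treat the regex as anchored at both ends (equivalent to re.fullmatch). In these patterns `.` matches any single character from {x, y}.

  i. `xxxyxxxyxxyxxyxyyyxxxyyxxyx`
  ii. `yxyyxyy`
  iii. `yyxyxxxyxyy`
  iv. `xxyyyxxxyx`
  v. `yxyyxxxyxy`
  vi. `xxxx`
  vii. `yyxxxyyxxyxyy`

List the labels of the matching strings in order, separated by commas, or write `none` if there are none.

iii

i → no match — must end with `y`
ii. `yxyyxyy` → no match
iii. `yyxyxxxyxyy` → match
iv. `xxyyyxxxyx` → no match — must end with `y`
v. `yxyyxxxyxy` → no match
vi. `xxxx` → no match — must end with `y`
vii → no match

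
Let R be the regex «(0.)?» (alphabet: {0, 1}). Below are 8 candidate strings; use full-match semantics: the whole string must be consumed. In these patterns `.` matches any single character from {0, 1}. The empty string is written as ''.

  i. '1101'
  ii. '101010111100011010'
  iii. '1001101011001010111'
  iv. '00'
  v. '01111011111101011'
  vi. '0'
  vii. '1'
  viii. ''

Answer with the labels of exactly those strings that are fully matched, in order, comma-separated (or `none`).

i. '1101' → no match
ii → no match
iii → no match
iv. '00' → match
v → no match
vi. '0' → no match
vii. '1' → no match
viii. '' → match

iv, viii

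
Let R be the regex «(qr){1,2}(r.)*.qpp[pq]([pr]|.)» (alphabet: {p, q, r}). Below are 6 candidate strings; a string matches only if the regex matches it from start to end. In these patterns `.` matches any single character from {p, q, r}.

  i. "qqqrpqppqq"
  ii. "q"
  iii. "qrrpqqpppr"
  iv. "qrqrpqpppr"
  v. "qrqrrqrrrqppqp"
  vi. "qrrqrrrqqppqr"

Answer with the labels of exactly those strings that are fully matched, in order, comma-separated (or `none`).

iii, iv, v

i → no match — must start with "qr"
ii → no match — must start with "qr"
iii → match
iv → match
v → match
vi → no match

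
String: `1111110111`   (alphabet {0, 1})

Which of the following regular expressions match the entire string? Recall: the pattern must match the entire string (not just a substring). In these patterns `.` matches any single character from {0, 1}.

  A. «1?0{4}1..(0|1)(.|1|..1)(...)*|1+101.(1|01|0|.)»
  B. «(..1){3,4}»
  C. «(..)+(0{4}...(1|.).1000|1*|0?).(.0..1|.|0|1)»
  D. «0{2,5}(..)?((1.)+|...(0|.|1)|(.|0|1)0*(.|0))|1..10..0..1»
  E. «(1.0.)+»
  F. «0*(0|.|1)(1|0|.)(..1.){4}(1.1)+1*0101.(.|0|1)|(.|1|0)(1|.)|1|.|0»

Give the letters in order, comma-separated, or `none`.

A → match
B → no match
C → match
D → no match
E → no match
F → no match

A, C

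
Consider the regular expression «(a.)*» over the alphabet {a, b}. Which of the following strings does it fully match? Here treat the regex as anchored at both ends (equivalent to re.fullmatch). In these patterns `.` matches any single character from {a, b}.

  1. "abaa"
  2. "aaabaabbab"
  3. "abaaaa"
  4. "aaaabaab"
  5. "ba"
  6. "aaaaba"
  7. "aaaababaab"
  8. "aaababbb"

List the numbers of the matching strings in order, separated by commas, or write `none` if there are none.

1, 3

1 → match
2 → no match
3 → match
4 → no match
5 → no match
6 → no match
7 → no match
8 → no match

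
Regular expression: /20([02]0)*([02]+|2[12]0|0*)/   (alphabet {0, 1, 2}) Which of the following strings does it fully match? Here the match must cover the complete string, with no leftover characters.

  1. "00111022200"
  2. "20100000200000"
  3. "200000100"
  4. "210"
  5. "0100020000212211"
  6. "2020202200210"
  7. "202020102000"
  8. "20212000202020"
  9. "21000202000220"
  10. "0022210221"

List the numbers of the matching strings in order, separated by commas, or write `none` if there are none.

1. "00111022200" → no match — must start with "20"
2 → no match
3. "200000100" → no match
4. "210" → no match — must start with "20"
5 → no match — must start with "20"
6 → no match
7. "202020102000" → no match
8 → no match
9 → no match — must start with "20"
10. "0022210221" → no match — must start with "20"

none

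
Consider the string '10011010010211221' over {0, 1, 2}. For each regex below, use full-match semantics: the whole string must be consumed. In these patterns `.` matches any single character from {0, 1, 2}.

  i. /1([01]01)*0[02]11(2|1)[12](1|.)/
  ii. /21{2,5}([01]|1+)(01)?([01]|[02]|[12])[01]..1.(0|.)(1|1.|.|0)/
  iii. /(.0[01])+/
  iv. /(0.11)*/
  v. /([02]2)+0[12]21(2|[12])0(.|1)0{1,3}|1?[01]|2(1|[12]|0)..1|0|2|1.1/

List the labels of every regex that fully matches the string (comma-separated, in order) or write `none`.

i → match
ii → no match — must start with '21'
iii → no match
iv → no match
v → no match

i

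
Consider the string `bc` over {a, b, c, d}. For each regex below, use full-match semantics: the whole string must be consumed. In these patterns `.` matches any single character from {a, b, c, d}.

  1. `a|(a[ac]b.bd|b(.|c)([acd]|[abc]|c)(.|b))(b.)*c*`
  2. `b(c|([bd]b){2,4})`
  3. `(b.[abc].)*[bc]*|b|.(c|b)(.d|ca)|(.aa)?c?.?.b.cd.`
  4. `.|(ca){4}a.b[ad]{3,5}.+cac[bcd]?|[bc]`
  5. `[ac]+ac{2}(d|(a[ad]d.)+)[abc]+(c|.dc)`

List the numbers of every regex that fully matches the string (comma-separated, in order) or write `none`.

1 → no match
2 → match
3 → match
4 → no match
5 → no match

2, 3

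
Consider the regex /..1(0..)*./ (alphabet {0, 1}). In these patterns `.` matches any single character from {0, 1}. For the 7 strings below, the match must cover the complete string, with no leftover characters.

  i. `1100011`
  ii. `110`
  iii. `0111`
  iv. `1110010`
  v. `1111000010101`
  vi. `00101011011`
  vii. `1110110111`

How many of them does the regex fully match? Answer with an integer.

3

i. `1100011` → no match
ii. `110` → no match
iii. `0111` → match
iv. `1110010` → match
v → no match
vi. `00101011011` → no match
vii. `1110110111` → match
Total matched: 3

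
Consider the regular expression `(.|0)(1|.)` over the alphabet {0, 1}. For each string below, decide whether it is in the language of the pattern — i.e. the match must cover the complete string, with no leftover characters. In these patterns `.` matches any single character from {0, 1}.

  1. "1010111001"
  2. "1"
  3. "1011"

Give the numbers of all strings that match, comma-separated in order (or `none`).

none

1 → no match
2 → no match
3 → no match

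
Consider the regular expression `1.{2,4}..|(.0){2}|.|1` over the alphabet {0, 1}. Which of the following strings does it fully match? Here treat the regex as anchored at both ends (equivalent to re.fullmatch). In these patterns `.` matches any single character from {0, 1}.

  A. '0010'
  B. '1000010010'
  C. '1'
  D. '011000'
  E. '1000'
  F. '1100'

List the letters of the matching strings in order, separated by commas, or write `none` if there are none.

A, C, E

A → match
B → no match
C → match
D → no match
E → match
F → no match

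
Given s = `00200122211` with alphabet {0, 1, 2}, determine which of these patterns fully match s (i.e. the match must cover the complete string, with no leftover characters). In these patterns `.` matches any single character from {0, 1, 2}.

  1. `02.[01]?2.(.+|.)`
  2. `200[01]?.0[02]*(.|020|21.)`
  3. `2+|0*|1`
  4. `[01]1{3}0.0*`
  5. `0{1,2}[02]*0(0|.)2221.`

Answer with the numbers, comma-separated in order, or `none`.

5

1 → no match — must start with `02`
2 → no match — must start with `200`
3 → no match
4 → no match
5 → match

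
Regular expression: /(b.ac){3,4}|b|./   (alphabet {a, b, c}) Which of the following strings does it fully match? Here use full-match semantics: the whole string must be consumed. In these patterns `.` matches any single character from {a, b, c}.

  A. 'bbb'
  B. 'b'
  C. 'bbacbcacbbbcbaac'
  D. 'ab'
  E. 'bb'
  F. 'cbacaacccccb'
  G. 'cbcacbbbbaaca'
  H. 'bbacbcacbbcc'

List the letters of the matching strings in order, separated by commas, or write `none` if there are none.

A. 'bbb' → no match
B. 'b' → match
C → no match
D. 'ab' → no match
E. 'bb' → no match
F. 'cbacaacccccb' → no match
G → no match
H. 'bbacbcacbbcc' → no match

B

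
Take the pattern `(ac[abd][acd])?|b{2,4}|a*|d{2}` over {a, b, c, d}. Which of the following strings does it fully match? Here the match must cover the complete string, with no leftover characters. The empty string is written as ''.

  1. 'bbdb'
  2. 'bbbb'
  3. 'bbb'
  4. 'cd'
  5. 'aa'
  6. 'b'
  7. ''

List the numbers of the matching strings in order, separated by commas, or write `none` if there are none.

2, 3, 5, 7

1 → no match
2 → match
3 → match
4 → no match
5 → match
6 → no match
7 → match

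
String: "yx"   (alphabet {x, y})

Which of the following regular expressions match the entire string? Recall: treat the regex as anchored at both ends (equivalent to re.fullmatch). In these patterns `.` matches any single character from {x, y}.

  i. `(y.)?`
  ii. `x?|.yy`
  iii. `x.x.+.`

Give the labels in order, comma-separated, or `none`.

i → match
ii → no match
iii → no match — must start with "x"

i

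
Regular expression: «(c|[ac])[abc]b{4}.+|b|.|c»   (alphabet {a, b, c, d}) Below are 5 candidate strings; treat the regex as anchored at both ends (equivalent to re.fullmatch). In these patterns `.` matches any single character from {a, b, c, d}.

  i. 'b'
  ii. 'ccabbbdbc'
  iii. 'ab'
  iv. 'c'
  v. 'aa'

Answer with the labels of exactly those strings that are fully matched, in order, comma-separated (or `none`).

i → match
ii → no match
iii → no match
iv → match
v → no match

i, iv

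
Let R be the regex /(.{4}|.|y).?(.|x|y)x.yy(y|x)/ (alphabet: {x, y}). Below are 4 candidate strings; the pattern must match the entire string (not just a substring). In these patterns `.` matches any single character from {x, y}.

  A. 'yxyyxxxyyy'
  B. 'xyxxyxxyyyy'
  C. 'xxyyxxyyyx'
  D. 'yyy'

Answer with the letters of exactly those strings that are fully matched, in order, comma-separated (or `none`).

A, B, C

A → match
B → match
C → match
D → no match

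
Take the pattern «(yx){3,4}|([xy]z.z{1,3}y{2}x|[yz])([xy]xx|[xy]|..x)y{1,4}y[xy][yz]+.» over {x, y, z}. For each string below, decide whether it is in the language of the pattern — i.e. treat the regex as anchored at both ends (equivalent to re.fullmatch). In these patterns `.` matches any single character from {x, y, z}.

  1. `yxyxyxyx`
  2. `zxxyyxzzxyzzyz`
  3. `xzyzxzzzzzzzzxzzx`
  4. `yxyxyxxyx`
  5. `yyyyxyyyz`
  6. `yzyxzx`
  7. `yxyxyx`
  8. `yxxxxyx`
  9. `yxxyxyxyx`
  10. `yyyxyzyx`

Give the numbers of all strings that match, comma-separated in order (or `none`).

1, 5, 7

1. `yxyxyxyx` → match
2 → no match
3 → no match
4. `yxyxyxxyx` → no match
5. `yyyyxyyyz` → match
6. `yzyxzx` → no match
7. `yxyxyx` → match
8. `yxxxxyx` → no match
9. `yxxyxyxyx` → no match
10. `yyyxyzyx` → no match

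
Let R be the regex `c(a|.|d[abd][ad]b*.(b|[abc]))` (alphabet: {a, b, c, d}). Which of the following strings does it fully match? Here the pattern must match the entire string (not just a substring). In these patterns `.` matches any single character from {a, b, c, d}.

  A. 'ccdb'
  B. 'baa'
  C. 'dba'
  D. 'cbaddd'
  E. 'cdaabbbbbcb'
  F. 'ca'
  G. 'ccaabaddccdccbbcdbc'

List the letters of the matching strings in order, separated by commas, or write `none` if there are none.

A → no match
B → no match — must start with 'c'
C → no match — must start with 'c'
D → no match
E → match
F → match
G → no match

E, F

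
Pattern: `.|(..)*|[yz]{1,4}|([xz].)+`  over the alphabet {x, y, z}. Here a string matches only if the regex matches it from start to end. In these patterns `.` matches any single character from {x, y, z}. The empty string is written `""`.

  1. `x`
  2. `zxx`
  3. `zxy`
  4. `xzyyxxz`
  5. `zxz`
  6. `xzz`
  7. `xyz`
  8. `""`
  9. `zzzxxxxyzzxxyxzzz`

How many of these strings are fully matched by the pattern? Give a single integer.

2

1. `x` → match
2. `zxx` → no match
3. `zxy` → no match
4. `xzyyxxz` → no match
5. `zxz` → no match
6. `xzz` → no match
7. `xyz` → no match
8. `""` → match
9 → no match
Total matched: 2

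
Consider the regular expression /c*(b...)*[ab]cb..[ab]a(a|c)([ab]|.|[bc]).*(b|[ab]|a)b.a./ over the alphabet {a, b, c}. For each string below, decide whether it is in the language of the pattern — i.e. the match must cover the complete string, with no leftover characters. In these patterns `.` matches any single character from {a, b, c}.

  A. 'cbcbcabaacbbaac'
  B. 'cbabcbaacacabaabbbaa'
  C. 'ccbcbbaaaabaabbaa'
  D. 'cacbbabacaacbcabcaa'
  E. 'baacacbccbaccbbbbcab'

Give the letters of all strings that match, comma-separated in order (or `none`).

A → match
B → no match
C → match
D → match
E → match

A, C, D, E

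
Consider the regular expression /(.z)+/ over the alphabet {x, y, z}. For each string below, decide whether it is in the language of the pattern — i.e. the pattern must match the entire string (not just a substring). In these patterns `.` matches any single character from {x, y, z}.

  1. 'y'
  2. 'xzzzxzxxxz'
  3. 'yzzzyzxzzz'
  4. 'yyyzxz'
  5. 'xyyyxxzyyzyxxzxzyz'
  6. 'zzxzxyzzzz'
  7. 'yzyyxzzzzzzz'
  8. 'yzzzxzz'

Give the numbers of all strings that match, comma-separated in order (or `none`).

3

1 → no match — must end with 'z'
2 → no match
3 → match
4 → no match
5 → no match
6 → no match
7 → no match
8 → no match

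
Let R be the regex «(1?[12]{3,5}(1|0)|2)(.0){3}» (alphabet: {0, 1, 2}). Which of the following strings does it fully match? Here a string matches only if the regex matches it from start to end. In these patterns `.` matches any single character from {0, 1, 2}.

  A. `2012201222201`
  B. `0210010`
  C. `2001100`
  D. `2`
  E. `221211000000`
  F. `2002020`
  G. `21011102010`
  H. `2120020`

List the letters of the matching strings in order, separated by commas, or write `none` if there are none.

E, F

A → no match — must end with `0`
B → no match
C → no match
D → no match — must end with `0`
E → match
F → match
G → no match
H → no match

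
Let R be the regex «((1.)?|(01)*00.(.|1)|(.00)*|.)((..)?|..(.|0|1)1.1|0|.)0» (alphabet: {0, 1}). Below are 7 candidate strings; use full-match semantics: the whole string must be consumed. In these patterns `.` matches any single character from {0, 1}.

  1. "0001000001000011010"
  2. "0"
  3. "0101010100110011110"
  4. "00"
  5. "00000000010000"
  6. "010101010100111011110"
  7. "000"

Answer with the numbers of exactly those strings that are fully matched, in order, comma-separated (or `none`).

1, 2, 3, 4, 5, 6, 7

1 → match
2. "0" → match
3 → match
4. "00" → match
5 → match
6 → match
7. "000" → match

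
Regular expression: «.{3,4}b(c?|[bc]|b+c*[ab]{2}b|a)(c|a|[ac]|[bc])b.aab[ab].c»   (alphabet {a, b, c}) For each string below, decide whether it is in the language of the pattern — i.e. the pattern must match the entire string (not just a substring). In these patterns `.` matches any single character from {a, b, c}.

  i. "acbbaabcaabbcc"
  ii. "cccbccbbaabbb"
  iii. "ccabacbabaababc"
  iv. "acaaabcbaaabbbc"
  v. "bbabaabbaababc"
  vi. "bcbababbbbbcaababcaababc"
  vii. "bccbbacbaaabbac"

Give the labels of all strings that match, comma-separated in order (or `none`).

i → match
ii → no match — must end with "c"
iii → no match
iv → no match
v → match
vi → no match
vii → match

i, v, vii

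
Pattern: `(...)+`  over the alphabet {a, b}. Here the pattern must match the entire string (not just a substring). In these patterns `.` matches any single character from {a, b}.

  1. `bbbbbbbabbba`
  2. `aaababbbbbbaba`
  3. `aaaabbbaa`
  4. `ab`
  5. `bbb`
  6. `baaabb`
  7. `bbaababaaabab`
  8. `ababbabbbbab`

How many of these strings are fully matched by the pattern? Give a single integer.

5

1 → match
2 → no match
3 → match
4 → no match
5 → match
6 → match
7 → no match
8 → match
Total matched: 5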